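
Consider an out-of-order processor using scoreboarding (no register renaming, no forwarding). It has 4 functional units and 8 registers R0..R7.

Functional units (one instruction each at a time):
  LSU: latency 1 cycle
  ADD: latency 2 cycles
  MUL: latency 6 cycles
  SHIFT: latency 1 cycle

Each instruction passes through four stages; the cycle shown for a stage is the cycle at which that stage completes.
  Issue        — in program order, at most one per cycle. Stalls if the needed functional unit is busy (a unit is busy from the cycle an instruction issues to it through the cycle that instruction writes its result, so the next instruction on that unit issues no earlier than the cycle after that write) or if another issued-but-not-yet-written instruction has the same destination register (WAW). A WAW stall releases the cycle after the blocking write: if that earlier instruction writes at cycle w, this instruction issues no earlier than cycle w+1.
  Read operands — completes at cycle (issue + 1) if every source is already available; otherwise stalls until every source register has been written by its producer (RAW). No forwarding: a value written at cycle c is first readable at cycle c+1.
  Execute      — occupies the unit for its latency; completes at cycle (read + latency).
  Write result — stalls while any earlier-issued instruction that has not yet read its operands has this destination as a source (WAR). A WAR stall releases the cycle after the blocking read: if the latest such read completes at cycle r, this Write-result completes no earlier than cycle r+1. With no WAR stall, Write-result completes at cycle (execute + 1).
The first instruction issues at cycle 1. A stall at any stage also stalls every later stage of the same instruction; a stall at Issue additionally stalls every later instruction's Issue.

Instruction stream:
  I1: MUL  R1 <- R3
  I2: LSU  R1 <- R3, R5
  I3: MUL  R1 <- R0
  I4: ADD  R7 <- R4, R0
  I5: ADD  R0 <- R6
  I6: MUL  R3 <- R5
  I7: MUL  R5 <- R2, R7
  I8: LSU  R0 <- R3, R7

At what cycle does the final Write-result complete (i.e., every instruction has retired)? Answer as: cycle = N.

[1] issue I1 (MUL)
[2] I1 read-ops
[8] I1 finished on MUL
[9] I1→R1
[10] issue I2 (LSU)
[11] I2 read-ops
[12] I2 finished on LSU
[13] I2→R1
[14] issue I3 (MUL)
[15] I3 read-ops | issue I4 (ADD)
[16] I4 read-ops
[18] I4 finished on ADD
[19] I4→R7
[20] issue I5 (ADD)
[21] I3 finished on MUL | I5 read-ops
[22] I3→R1
[23] I5 finished on ADD | issue I6 (MUL)
[24] I5→R0 | I6 read-ops
[30] I6 finished on MUL
[31] I6→R3
[32] issue I7 (MUL)
[33] I7 read-ops | issue I8 (LSU)
[34] I8 read-ops
[35] I8 finished on LSU
[36] I8→R0
[39] I7 finished on MUL
[40] I7→R5

cycle = 40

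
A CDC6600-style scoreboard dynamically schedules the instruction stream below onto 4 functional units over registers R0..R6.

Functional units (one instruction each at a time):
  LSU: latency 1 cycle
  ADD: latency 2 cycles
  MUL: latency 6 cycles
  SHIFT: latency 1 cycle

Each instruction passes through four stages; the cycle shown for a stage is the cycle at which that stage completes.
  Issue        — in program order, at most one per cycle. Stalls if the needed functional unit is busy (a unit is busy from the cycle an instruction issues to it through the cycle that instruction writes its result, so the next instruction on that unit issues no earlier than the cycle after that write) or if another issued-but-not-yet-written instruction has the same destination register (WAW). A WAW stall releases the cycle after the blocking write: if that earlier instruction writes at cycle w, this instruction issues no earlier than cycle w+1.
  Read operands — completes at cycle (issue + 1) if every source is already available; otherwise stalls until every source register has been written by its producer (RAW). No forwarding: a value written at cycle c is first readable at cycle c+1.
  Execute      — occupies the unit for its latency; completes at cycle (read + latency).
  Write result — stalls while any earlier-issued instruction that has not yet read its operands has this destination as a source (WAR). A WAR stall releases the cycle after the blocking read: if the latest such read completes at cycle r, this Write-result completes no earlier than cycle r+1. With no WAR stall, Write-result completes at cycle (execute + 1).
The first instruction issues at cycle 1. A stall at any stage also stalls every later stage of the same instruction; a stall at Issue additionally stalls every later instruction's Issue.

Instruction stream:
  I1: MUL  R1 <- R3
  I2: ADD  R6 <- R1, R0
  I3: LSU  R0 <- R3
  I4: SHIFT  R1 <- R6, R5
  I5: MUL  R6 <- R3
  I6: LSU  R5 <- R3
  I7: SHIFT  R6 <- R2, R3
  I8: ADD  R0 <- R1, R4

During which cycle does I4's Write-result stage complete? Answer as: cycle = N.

cycle = 16

1) issue 1, read 2, done 8, write 9
2) issue 2, read 10, done 12, write 13  <RAW R1: wait I1 write@9>
3) issue 3, read 4, done 5, write 11  <WAR R0: wait I2 read@10>
4) issue 10, read 14, done 15, write 16  <WAW R1: wait I1 write@9 / RAW R6: wait I2 write@13>
5) issue 14, read 15, done 21, write 22  <WAW R6: wait I2 write@13>
6) issue 15, read 16, done 17, write 18
7) issue 23, read 24, done 25, write 26  <WAW R6: wait I5 write@22>
8) issue 24, read 25, done 27, write 28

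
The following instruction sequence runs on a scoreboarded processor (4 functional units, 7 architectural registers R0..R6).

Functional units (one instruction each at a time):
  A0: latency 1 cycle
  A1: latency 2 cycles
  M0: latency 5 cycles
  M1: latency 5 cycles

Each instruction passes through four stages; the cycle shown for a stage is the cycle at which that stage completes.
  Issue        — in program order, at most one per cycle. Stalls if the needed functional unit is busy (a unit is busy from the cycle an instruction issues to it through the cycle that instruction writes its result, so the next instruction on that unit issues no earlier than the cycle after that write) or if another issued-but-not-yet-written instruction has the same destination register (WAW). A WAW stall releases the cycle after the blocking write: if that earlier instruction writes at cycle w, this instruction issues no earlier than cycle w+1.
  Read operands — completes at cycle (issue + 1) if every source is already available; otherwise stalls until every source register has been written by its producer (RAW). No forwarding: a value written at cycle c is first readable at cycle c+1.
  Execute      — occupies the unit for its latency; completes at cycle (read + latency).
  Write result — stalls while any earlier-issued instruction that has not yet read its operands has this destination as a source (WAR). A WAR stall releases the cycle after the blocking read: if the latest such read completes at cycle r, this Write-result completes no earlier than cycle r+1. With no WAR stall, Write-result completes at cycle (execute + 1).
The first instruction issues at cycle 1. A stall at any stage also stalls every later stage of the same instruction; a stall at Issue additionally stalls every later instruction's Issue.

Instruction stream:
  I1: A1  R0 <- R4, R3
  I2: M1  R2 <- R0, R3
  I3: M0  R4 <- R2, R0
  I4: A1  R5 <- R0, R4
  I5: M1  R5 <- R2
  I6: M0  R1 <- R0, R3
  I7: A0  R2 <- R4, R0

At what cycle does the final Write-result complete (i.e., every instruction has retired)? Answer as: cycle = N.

t=1  I1 issues→A1
t=2  I1 reads, I2 issues→M1
t=3  I3 issues→M0
t=4  I1 exec-done
t=5  I1 writes R0
t=6  I2 reads, I4 issues→A1
t=11  I2 exec-done
t=12  I2 writes R2
t=13  I3 reads
t=18  I3 exec-done
t=19  I3 writes R4
t=20  I4 reads
t=22  I4 exec-done
t=23  I4 writes R5
t=24  I5 issues→M1
t=25  I5 reads, I6 issues→M0
t=26  I6 reads, I7 issues→A0
t=27  I7 reads
t=28  I7 exec-done
t=29  I7 writes R2
t=30  I5 exec-done
t=31  I5 writes R5, I6 exec-done
t=32  I6 writes R1

cycle = 32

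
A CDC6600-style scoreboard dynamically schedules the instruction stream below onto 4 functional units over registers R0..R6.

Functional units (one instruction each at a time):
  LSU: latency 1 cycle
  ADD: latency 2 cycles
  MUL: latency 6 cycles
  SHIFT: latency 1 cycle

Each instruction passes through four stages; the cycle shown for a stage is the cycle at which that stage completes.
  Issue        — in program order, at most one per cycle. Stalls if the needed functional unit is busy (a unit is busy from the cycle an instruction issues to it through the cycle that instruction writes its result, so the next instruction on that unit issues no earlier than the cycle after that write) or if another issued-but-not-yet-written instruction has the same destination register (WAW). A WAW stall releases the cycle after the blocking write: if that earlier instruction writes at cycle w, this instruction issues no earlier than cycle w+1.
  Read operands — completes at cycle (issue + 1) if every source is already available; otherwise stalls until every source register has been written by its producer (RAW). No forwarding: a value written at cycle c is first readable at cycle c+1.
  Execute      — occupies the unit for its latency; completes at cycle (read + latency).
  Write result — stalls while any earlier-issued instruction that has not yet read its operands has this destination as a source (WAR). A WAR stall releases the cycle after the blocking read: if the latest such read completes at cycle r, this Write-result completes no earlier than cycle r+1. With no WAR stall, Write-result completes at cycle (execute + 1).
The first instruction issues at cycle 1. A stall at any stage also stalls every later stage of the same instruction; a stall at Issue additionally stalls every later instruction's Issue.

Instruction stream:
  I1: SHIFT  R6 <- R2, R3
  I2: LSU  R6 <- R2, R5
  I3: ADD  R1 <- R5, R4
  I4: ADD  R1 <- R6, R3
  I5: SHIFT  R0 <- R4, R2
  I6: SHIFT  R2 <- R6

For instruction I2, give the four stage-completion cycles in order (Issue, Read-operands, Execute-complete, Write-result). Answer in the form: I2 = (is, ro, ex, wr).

I2 = (5, 6, 7, 8)

I1 -> (1, 2, 3, 4)
I2 -> (5, 6, 7, 8)  // WAW R6: wait I1 write@4
I3 -> (6, 7, 9, 10)
I4 -> (11, 12, 14, 15)  // struct: ADD busy until I3 writes@10
I5 -> (12, 13, 14, 15)
I6 -> (16, 17, 18, 19)  // struct: SHIFT busy until I5 writes@15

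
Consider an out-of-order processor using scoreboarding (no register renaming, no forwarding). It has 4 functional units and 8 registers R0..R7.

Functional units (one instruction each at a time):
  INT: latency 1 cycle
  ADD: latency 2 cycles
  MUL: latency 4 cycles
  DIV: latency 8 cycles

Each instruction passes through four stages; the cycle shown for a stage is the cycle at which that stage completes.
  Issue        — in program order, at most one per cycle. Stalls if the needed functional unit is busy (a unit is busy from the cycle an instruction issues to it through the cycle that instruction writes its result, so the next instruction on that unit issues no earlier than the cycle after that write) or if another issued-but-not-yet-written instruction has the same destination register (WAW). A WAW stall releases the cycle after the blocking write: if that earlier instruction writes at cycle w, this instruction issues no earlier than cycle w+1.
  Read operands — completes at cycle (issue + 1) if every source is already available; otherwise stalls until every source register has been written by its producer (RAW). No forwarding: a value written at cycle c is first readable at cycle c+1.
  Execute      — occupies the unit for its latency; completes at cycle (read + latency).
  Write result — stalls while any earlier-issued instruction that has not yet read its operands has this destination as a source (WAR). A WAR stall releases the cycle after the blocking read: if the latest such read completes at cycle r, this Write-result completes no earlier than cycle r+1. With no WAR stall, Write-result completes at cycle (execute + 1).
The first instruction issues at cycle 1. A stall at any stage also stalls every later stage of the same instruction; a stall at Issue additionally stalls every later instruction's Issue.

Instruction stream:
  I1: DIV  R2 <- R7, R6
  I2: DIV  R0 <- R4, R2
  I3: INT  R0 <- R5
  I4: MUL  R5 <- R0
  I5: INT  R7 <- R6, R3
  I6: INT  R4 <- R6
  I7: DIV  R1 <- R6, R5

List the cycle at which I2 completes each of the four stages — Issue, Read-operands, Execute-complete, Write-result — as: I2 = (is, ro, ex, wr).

[I1] 1/2/10/11
[I2] 12/13/21/22  (struct: DIV busy until I1 writes@11)
[I3] 23/24/25/26  (WAW R0: wait I2 write@22)
[I4] 24/27/31/32  (RAW R0: wait I3 write@26)
[I5] 27/28/29/30  (struct: INT busy until I3 writes@26)
[I6] 31/32/33/34  (struct: INT busy until I5 writes@30)
[I7] 32/33/41/42

I2 = (12, 13, 21, 22)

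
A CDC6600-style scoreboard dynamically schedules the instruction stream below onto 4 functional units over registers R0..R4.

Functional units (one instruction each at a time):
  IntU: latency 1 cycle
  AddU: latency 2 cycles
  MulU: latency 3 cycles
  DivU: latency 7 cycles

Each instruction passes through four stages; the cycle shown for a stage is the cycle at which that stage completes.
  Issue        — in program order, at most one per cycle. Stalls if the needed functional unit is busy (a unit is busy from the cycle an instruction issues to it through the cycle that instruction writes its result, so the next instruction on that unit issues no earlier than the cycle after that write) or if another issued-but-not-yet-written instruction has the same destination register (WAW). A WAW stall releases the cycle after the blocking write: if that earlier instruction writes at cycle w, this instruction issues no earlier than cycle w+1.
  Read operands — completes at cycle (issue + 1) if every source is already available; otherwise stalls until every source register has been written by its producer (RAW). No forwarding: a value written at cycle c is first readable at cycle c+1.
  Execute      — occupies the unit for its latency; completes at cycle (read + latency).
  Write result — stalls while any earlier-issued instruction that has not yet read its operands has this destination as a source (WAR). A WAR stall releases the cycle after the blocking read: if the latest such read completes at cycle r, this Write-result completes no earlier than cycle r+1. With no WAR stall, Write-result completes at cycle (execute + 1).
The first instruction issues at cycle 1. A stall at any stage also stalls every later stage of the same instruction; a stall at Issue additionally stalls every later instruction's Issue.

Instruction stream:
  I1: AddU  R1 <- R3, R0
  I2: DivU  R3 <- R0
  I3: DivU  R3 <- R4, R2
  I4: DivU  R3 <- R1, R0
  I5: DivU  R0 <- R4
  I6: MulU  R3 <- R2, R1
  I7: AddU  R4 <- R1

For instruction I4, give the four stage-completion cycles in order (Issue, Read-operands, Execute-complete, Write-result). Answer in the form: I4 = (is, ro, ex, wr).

I4 = (22, 23, 30, 31)

  I1 | 1 | 2 | 4 | 5
  I2 | 2 | 3 | 10 | 11
  I3 | 12 | 13 | 20 | 21   struct: DivU busy until I2 writes@11
  I4 | 22 | 23 | 30 | 31   struct: DivU busy until I3 writes@21
  I5 | 32 | 33 | 40 | 41   struct: DivU busy until I4 writes@31
  I6 | 33 | 34 | 37 | 38
  I7 | 34 | 35 | 37 | 38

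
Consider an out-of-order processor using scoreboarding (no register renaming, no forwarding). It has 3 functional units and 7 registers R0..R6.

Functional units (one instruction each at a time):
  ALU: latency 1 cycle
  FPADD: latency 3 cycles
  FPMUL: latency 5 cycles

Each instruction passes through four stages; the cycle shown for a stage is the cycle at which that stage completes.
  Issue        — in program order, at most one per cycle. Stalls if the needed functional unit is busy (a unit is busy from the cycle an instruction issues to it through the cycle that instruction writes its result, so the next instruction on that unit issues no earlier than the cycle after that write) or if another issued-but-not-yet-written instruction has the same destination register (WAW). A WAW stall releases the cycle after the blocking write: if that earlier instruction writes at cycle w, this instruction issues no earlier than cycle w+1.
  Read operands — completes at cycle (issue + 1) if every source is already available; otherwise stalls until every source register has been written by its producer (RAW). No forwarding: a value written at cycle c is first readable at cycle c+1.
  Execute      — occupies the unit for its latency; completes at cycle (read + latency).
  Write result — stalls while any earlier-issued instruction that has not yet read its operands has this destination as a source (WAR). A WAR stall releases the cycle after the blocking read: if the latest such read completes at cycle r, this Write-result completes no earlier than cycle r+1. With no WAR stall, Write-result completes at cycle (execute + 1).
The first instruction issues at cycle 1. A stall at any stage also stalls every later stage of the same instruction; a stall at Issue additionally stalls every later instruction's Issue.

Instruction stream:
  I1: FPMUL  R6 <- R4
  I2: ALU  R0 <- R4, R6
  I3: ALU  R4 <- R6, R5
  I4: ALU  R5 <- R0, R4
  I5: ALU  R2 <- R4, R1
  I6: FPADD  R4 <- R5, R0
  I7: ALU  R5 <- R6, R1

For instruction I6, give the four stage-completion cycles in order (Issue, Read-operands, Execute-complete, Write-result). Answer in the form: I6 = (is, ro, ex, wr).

I1: IS=1 RO=2 EX=7 WR=8
I2: IS=2 RO=9 EX=10 WR=11  [RAW R6: wait I1 write@8]
I3: IS=12 RO=13 EX=14 WR=15  [struct: ALU busy until I2 writes@11]
I4: IS=16 RO=17 EX=18 WR=19  [struct: ALU busy until I3 writes@15]
I5: IS=20 RO=21 EX=22 WR=23  [struct: ALU busy until I4 writes@19]
I6: IS=21 RO=22 EX=25 WR=26
I7: IS=24 RO=25 EX=26 WR=27  [struct: ALU busy until I5 writes@23]

I6 = (21, 22, 25, 26)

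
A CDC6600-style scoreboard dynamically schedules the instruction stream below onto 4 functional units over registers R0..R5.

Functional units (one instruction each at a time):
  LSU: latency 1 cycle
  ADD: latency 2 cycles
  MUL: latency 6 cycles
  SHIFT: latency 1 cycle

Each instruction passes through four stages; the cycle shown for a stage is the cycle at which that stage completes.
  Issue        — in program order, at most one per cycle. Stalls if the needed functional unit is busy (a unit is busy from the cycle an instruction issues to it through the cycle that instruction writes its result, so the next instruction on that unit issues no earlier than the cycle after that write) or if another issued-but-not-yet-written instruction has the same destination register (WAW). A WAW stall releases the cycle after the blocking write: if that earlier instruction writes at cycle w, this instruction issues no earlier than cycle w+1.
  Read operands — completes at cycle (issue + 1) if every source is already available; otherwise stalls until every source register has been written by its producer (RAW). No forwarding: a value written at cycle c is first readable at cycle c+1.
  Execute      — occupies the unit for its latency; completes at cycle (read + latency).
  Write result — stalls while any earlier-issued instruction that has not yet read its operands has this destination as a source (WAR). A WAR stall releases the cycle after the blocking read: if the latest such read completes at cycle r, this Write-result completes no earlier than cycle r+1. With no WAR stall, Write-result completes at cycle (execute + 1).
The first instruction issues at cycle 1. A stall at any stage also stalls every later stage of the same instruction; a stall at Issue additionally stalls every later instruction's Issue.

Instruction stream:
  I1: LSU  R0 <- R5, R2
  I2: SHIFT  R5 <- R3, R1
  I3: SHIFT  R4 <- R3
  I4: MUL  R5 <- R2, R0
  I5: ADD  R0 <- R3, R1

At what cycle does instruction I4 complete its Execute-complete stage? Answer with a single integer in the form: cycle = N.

cycle = 14

cycle 1: I1 dispatched to LSU
cycle 2: I1 operands ready | I2 dispatched to SHIFT
cycle 3: I1 complete | I2 operands ready
cycle 4: R0←I1 | I2 complete
cycle 5: R5←I2
cycle 6: I3 dispatched to SHIFT
cycle 7: I3 operands ready | I4 dispatched to MUL
cycle 8: I3 complete | I4 operands ready | I5 dispatched to ADD
cycle 9: R4←I3 | I5 operands ready
cycle 11: I5 complete
cycle 12: R0←I5
cycle 14: I4 complete
cycle 15: R5←I4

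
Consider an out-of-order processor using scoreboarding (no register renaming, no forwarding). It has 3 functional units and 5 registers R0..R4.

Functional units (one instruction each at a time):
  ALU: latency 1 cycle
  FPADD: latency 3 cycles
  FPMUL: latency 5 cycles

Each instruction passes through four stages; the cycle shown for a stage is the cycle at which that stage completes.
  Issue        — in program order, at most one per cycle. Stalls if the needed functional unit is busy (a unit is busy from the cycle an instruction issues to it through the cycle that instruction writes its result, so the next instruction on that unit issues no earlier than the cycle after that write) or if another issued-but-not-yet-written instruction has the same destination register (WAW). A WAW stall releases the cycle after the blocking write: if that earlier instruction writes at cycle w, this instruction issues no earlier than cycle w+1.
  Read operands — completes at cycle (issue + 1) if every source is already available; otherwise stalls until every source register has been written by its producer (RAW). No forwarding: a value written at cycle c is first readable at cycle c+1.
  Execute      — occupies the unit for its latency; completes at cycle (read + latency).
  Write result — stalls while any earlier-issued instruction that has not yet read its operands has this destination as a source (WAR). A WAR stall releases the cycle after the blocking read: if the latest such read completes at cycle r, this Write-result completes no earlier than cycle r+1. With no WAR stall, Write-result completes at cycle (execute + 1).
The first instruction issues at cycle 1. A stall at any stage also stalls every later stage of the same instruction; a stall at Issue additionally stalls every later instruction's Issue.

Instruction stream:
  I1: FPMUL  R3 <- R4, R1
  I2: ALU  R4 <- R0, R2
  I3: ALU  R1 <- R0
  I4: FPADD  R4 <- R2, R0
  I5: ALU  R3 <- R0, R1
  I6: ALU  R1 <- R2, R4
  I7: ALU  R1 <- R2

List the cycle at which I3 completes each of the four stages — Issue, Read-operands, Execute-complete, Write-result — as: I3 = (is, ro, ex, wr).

I3 = (6, 7, 8, 9)

I1 -> (1, 2, 7, 8)
I2 -> (2, 3, 4, 5)
I3 -> (6, 7, 8, 9)  // struct: ALU busy until I2 writes@5
I4 -> (7, 8, 11, 12)
I5 -> (10, 11, 12, 13)  // struct: ALU busy until I3 writes@9
I6 -> (14, 15, 16, 17)  // struct: ALU busy until I5 writes@13
I7 -> (18, 19, 20, 21)  // struct: ALU busy until I6 writes@17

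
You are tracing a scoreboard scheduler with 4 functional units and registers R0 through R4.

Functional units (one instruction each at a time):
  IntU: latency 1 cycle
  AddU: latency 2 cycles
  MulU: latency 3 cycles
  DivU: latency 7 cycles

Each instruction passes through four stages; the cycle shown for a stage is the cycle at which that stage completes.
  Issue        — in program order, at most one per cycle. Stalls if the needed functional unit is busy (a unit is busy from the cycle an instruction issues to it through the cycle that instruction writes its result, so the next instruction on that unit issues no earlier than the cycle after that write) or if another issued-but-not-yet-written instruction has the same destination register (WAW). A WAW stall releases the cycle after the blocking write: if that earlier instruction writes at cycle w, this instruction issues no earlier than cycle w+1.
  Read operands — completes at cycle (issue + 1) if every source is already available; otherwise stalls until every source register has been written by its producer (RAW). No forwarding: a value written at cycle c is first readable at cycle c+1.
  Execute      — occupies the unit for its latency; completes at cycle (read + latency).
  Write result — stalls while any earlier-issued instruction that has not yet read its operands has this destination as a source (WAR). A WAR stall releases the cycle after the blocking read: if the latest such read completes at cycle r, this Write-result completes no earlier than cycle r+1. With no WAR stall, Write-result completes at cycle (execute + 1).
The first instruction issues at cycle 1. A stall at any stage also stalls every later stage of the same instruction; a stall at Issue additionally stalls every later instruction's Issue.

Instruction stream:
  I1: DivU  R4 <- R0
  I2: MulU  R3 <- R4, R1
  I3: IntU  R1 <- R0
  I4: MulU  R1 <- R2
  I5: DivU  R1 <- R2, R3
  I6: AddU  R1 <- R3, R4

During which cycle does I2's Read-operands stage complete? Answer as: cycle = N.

c1: I1 issues→DivU
c2: I1 reads; I2 issues→MulU
c3: I3 issues→IntU
c4: I3 reads
c5: I3 exec-done
c9: I1 exec-done
c10: I1 writes R4
c11: I2 reads
c12: I3 writes R1
c14: I2 exec-done
c15: I2 writes R3
c16: I4 issues→MulU
c17: I4 reads
c20: I4 exec-done
c21: I4 writes R1
c22: I5 issues→DivU
c23: I5 reads
c30: I5 exec-done
c31: I5 writes R1
c32: I6 issues→AddU
c33: I6 reads
c35: I6 exec-done
c36: I6 writes R1

cycle = 11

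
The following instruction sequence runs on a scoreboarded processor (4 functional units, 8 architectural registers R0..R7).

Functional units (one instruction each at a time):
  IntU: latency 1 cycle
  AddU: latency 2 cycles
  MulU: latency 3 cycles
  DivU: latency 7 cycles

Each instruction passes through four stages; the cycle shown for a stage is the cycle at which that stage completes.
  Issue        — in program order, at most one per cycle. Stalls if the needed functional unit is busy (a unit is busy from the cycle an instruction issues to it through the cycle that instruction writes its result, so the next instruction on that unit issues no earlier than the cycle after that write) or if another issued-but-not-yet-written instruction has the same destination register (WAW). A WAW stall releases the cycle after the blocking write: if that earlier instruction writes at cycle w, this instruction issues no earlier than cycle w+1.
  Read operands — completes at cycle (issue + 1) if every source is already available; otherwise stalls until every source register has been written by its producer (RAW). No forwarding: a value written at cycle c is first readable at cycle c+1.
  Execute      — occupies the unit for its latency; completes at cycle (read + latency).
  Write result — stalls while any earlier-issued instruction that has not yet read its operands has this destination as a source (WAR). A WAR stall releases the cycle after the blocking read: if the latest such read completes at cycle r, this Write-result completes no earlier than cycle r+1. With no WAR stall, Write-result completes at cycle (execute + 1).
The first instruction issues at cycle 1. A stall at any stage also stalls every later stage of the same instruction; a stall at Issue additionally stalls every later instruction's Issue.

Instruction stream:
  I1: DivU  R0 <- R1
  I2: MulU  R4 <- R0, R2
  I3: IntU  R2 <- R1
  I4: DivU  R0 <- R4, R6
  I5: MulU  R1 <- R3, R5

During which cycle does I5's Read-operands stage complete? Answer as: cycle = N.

cycle = 17

cycle 1: issue I1 (DivU)
cycle 2: I1 read-ops | issue I2 (MulU)
cycle 3: issue I3 (IntU)
cycle 4: I3 read-ops
cycle 5: I3 finished on IntU
cycle 9: I1 finished on DivU
cycle 10: I1→R0
cycle 11: I2 read-ops | issue I4 (DivU)
cycle 12: I3→R2
cycle 14: I2 finished on MulU
cycle 15: I2→R4
cycle 16: I4 read-ops | issue I5 (MulU)
cycle 17: I5 read-ops
cycle 20: I5 finished on MulU
cycle 21: I5→R1
cycle 23: I4 finished on DivU
cycle 24: I4→R0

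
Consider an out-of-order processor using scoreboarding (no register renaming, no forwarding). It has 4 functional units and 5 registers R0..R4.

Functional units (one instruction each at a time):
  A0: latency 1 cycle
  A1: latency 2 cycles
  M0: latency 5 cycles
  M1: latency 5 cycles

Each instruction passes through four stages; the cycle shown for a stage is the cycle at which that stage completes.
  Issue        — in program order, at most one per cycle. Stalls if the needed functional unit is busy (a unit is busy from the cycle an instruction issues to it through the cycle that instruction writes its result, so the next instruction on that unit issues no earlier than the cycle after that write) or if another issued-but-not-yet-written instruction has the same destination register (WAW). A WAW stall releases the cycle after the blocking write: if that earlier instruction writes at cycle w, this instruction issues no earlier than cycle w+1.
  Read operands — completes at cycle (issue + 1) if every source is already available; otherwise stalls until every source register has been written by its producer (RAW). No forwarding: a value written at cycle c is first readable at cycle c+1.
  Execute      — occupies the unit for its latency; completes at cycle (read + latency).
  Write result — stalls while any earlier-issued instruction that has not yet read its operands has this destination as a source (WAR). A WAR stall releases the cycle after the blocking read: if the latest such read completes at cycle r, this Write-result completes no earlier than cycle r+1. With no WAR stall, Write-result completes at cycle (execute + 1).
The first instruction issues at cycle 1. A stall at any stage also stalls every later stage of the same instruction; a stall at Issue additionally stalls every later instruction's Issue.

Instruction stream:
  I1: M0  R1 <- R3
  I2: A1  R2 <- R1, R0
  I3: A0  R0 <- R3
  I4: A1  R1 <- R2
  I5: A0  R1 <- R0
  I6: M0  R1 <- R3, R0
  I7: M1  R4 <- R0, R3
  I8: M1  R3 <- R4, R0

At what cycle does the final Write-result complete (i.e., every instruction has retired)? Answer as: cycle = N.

cycle = 38

c1: I1→M0
c2: I1 RO · I2→A1
c3: I3→A0
c4: I3 RO
c5: I3 EX
c7: I1 EX
c8: I1 WR R1
c9: I2 RO
c10: I3 WR R0
c11: I2 EX
c12: I2 WR R2
c13: I4→A1
c14: I4 RO
c16: I4 EX
c17: I4 WR R1
c18: I5→A0
c19: I5 RO
c20: I5 EX
c21: I5 WR R1
c22: I6→M0
c23: I6 RO · I7→M1
c24: I7 RO
c28: I6 EX
c29: I6 WR R1 · I7 EX
c30: I7 WR R4
c31: I8→M1
c32: I8 RO
c37: I8 EX
c38: I8 WR R3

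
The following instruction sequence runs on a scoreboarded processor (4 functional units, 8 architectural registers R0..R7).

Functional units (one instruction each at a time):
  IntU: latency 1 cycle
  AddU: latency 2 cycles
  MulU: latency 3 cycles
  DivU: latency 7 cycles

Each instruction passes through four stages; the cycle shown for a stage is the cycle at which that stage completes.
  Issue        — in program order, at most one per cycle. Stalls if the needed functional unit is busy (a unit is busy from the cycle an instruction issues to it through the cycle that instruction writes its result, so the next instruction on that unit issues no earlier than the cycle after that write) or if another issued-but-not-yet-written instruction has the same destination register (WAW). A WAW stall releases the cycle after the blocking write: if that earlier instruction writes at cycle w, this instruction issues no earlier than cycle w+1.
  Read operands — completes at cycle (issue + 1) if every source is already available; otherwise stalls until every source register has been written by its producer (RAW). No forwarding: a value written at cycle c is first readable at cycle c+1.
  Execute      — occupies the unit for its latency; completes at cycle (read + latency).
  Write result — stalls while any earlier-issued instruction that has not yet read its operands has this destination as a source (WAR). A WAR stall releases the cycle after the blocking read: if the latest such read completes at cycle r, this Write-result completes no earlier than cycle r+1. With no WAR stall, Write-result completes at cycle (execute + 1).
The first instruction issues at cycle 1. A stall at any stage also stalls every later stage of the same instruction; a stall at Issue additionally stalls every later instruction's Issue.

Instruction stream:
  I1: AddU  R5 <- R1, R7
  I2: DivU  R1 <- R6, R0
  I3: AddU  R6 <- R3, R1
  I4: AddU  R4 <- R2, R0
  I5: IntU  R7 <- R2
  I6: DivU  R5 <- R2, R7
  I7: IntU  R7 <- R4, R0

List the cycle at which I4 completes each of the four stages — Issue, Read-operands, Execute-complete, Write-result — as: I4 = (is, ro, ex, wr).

I4 = (16, 17, 19, 20)

cycle 1: I1 issues→AddU
cycle 2: I1 reads | I2 issues→DivU
cycle 3: I2 reads
cycle 4: I1 exec-done
cycle 5: I1 writes R5
cycle 6: I3 issues→AddU
cycle 10: I2 exec-done
cycle 11: I2 writes R1
cycle 12: I3 reads
cycle 14: I3 exec-done
cycle 15: I3 writes R6
cycle 16: I4 issues→AddU
cycle 17: I4 reads | I5 issues→IntU
cycle 18: I5 reads | I6 issues→DivU
cycle 19: I4 exec-done | I5 exec-done
cycle 20: I4 writes R4 | I5 writes R7
cycle 21: I6 reads | I7 issues→IntU
cycle 22: I7 reads
cycle 23: I7 exec-done
cycle 24: I7 writes R7
cycle 28: I6 exec-done
cycle 29: I6 writes R5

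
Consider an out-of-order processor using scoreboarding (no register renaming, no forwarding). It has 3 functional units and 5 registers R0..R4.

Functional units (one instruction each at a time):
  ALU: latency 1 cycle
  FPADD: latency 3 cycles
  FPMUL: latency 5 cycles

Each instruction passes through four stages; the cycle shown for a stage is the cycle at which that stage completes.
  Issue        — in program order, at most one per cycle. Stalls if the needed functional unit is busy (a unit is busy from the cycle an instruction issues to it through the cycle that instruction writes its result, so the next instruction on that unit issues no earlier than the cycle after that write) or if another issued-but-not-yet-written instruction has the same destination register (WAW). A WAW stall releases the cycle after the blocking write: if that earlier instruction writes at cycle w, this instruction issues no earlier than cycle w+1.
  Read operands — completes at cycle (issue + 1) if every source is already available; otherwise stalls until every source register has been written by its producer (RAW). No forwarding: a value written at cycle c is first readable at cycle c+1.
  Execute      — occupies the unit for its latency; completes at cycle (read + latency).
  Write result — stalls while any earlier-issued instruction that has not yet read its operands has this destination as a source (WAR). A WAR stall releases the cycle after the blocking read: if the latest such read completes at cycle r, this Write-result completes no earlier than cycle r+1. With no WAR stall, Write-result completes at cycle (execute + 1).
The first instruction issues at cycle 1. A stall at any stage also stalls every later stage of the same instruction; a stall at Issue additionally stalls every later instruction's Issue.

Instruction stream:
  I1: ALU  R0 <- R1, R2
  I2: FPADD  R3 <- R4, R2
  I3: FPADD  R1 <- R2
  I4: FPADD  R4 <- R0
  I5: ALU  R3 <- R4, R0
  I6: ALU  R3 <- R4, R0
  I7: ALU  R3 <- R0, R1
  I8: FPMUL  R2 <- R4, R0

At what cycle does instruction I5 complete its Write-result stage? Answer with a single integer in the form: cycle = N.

cycle = 22

I1: IS=1 RO=2 EX=3 WR=4
I2: IS=2 RO=3 EX=6 WR=7
I3: IS=8 RO=9 EX=12 WR=13  [struct: FPADD busy until I2 writes@7]
I4: IS=14 RO=15 EX=18 WR=19  [struct: FPADD busy until I3 writes@13]
I5: IS=15 RO=20 EX=21 WR=22  [RAW R4: wait I4 write@19]
I6: IS=23 RO=24 EX=25 WR=26  [struct: ALU busy until I5 writes@22]
I7: IS=27 RO=28 EX=29 WR=30  [struct: ALU busy until I6 writes@26]
I8: IS=28 RO=29 EX=34 WR=35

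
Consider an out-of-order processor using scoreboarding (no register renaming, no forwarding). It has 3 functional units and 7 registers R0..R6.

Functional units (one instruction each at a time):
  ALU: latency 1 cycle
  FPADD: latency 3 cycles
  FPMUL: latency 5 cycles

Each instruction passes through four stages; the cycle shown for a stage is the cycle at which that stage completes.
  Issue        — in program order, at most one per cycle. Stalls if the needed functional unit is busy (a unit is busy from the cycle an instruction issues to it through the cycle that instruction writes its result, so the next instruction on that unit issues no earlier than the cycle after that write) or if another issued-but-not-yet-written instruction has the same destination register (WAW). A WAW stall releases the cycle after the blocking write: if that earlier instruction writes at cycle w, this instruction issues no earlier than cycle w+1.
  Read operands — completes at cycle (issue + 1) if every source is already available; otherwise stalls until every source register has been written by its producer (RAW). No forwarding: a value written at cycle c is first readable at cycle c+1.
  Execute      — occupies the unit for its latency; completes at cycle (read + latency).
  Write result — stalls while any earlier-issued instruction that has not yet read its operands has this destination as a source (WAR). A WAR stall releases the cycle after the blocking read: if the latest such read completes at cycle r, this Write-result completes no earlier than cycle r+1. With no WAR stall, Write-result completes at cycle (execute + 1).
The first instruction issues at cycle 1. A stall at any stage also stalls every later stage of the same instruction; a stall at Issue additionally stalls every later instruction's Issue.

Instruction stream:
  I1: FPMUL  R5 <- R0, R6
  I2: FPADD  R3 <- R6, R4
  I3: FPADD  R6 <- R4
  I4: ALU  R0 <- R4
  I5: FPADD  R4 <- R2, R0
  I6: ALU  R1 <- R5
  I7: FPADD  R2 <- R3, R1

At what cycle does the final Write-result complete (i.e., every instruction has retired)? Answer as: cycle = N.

cycle = 25

I1  is:1  ro:2  ex:7  wr:8
I2  is:2  ro:3  ex:6  wr:7
I3  is:8  ro:9  ex:12  wr:13  — struct: FPADD busy until I2 writes@7
I4  is:9  ro:10  ex:11  wr:12
I5  is:14  ro:15  ex:18  wr:19  — struct: FPADD busy until I3 writes@13
I6  is:15  ro:16  ex:17  wr:18
I7  is:20  ro:21  ex:24  wr:25  — struct: FPADD busy until I5 writes@19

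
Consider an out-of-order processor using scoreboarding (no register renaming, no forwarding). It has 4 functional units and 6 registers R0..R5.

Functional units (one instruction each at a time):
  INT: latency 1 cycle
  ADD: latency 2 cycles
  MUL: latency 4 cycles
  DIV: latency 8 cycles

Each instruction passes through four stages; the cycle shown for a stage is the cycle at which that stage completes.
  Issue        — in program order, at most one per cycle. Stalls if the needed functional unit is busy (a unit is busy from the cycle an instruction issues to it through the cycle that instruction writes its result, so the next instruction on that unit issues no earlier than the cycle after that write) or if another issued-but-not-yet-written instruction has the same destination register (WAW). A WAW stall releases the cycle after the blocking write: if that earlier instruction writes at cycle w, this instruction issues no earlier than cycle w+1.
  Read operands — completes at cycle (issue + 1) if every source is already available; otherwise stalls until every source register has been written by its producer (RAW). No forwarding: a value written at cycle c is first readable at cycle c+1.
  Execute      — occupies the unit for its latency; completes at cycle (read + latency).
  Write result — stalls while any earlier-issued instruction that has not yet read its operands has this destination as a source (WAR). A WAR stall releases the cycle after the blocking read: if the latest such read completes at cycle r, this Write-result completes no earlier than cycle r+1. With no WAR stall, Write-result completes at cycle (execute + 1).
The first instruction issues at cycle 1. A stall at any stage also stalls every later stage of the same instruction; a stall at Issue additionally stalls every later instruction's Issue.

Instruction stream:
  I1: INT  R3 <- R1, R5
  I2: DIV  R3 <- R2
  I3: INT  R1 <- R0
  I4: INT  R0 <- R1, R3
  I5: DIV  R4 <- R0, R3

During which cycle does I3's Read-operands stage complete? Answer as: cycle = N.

I1  is:1  ro:2  ex:3  wr:4
I2  is:5  ro:6  ex:14  wr:15  — WAW R3: wait I1 write@4
I3  is:6  ro:7  ex:8  wr:9
I4  is:10  ro:16  ex:17  wr:18  — struct: INT busy until I3 writes@9, RAW R3: wait I2 write@15
I5  is:16  ro:19  ex:27  wr:28  — struct: DIV busy until I2 writes@15, RAW R0: wait I4 write@18

cycle = 7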